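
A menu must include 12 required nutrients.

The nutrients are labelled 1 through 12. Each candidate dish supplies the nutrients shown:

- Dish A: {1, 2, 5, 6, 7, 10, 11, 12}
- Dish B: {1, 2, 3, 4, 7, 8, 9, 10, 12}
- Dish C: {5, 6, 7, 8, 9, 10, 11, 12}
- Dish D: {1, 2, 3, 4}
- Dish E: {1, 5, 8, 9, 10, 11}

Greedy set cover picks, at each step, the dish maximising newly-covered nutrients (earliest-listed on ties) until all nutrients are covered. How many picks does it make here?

2

Greedy: pick B (covers 9 new) → pick A (covers 3 new). Total picks: 2.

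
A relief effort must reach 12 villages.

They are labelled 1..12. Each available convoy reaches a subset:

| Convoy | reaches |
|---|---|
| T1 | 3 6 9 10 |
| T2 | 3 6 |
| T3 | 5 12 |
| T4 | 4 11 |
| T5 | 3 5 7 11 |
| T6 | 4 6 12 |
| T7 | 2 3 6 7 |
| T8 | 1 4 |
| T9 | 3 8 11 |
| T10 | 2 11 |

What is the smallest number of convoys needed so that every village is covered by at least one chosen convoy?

Take {T1, T3, T7, T8, T9}. Their union is {1, 2, 3, 4, 5, 6, 7, 8, 9, 10, 11, 12}, which is all 12 villages.
No 4 of the 10 convoys cover everything (all 210 combinations miss at least one village), so 5 is optimal.

5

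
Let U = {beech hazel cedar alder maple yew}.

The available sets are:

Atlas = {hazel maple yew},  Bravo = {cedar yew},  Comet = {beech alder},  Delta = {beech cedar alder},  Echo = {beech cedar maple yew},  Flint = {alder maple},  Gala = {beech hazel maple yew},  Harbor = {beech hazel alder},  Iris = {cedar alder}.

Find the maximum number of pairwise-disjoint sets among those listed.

2

Bravo, Harbor are pairwise disjoint (Bravo={cedar,yew}; Harbor={beech,hazel,alder}).
Every remaining set overlaps one of these, and no 3 of the listed sets are pairwise disjoint, so 2 is the maximum.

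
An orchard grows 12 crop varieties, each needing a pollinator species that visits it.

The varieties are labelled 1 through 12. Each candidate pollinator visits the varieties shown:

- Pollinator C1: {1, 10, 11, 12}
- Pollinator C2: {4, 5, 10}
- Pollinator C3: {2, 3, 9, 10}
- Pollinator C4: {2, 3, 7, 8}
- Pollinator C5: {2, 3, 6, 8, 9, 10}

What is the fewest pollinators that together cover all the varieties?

4

Take {C1, C2, C4, C5}. Their union is {1, 2, 3, 4, 5, 6, 7, 8, 9, 10, 11, 12}, which is all 12 varieties.
No 3 of the 5 pollinators cover everything (all 10 combinations miss at least one variety), so 4 is optimal.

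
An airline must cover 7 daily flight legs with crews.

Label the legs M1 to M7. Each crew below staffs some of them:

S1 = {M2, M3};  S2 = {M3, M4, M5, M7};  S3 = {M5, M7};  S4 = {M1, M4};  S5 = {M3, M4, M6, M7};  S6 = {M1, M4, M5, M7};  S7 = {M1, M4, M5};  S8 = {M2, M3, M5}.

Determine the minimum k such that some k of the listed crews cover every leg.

3

S5 and S7 and S8 together: S5 ∪ S7 ∪ S8 = {M1, M2, M3, M4, M5, M6, M7} — every leg is covered.
Only S5 contains M6, so S5 is forced; the remaining 3 legs need at least 2 more crews (each remaining crew adds at most 2) — so at least 3 crews are needed, and 3 is optimal.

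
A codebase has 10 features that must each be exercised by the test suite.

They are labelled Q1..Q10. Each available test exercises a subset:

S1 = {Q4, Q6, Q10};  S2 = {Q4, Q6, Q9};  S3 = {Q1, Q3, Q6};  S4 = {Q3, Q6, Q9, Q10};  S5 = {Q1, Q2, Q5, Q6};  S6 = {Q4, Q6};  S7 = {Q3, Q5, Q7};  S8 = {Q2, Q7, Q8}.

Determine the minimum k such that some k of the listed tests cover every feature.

4

S4 and S5 and S6 and S8 together: S4 ∪ S5 ∪ S6 ∪ S8 = {Q1, Q2, Q3, Q4, Q5, Q6, Q7, Q8, Q9, Q10} — every feature is covered.
No 3 of the 8 tests cover everything (all 56 combinations miss at least one feature), so 4 is optimal.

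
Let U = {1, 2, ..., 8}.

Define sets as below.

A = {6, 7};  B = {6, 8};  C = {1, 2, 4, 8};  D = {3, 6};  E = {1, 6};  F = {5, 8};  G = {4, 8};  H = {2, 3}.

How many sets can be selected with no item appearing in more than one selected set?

A, G, H are pairwise disjoint (A={6,7}; G={4,8}; H={2,3}).
Every remaining set overlaps one of these, and no 4 of the listed sets are pairwise disjoint, so 3 is the maximum.

3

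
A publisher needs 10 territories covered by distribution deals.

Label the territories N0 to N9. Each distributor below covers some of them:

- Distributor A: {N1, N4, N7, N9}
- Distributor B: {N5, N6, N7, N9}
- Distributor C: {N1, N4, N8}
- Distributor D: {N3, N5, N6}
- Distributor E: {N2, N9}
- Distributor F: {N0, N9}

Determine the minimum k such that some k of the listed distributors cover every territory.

5

A and C and D and E and F together: A ∪ C ∪ D ∪ E ∪ F = {N0, N1, N2, N3, N4, N5, N6, N7, N8, N9} — every territory is covered.
No 4 of the 6 distributors cover everything (all 15 combinations miss at least one territory), so 5 is optimal.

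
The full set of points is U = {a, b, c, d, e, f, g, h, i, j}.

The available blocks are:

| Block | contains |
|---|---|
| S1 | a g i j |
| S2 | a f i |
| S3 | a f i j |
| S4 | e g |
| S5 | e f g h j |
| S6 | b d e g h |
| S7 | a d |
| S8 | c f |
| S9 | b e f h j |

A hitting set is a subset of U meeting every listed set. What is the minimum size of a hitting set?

3

Take T = {a, f, g}. Each listed block contains at least one of these, so T is a hitting set of size 3.
The blocks S4, S7, S8 are pairwise disjoint, so any hitting set needs a separate point for each — at least 3. Hence 3 is optimal.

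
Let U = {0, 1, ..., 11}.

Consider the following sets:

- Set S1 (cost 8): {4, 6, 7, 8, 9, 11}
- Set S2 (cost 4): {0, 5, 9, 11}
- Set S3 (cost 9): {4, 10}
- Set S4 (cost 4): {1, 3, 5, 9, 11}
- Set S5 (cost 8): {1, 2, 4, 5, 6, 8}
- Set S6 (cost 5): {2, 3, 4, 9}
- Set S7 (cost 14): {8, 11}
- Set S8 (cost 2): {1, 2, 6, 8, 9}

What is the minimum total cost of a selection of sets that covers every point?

27

S1, S2, S3, S4, S8 together cover every point (S1 ∪ S2 ∪ S3 ∪ S4 ∪ S8 = {0, 1, 2, 3, 4, 5, 6, 7, 8, 9, 10, 11}); total cost 8 + 4 + 9 + 4 + 2 = 27.
The greedy pick S8, S2, S6, S1, S3 costs 28; no covering selection beats 27.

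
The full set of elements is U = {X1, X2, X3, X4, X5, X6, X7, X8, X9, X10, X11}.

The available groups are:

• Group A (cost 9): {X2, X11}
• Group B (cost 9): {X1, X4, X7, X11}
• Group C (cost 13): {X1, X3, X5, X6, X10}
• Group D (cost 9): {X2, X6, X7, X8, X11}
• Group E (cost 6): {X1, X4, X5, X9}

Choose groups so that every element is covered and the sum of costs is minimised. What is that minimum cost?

C, D, E together cover every element (C ∪ D ∪ E = {X1, X2, X3, X4, X5, X6, X7, X8, X9, X10, X11}); total cost 13 + 9 + 6 = 28.
No covering selection has total cost below 28.

28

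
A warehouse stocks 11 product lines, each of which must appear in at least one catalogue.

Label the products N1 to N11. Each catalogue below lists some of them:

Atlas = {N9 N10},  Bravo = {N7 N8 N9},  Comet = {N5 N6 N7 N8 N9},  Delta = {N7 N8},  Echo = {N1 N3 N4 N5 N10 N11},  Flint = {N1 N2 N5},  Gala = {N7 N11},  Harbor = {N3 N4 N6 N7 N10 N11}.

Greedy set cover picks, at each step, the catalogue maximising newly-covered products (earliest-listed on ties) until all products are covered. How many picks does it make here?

3

Greedy: pick Echo (covers 6 new) → pick Comet (covers 4 new) → pick Flint (covers 1 new). Total picks: 3.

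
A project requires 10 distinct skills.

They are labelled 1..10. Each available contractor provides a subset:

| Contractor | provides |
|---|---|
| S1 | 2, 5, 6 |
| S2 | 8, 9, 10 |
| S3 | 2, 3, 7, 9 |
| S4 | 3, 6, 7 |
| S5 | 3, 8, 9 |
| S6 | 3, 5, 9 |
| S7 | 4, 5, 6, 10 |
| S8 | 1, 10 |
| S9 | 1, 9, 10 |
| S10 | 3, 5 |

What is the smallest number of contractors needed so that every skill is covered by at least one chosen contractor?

S3 and S5 and S7 and S8 together: S3 ∪ S5 ∪ S7 ∪ S8 = {1, 2, 3, 4, 5, 6, 7, 8, 9, 10} — every skill is covered.
No 3 of the 10 contractors cover everything (all 120 combinations miss at least one skill), so 4 is optimal.

4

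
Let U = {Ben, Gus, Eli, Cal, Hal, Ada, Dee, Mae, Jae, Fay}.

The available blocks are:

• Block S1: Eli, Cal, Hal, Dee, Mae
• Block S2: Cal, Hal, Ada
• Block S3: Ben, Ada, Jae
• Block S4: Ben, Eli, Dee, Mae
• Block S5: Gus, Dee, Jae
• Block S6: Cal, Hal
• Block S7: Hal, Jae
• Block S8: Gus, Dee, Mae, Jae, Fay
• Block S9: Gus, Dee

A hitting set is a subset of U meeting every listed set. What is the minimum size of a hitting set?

The 3 elements {Ben, Hal, Dee} hit every block.
The blocks S3, S6, S9 are pairwise disjoint, so any hitting set needs a separate element for each — at least 3. Hence 3 is optimal.

3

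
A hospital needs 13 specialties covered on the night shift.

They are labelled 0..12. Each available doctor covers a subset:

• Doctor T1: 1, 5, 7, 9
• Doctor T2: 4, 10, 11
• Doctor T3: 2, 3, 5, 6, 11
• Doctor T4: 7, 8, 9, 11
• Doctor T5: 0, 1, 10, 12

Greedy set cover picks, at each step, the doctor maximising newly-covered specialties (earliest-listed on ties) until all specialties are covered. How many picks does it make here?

Greedy: pick T3 (covers 5 new) → pick T5 (covers 4 new) → pick T4 (covers 3 new) → pick T2 (covers 1 new). Total picks: 4.

4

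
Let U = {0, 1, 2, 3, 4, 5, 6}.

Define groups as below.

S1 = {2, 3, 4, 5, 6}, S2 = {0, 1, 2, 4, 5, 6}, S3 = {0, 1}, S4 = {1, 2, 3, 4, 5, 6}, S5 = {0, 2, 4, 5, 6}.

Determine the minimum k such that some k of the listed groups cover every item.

Take {S2, S4}. Their union is {0, 1, 2, 3, 4, 5, 6}, which is all 7 items.
No single group has all 7 items (the largest, S2, has 6), so 2 is optimal.

2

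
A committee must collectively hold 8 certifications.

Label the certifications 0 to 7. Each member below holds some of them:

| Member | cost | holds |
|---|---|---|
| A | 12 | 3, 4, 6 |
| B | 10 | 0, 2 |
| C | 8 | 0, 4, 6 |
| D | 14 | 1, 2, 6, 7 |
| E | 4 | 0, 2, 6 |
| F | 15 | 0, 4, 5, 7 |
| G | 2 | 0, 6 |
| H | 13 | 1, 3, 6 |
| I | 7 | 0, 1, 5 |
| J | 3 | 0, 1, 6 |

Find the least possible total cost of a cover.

32

E, F, H together cover every certification (E ∪ F ∪ H = {0, 1, 2, 3, 4, 5, 6, 7}); total cost 4 + 15 + 13 = 32.
The greedy pick G, J, E, F, A costs 36; no covering selection beats 32.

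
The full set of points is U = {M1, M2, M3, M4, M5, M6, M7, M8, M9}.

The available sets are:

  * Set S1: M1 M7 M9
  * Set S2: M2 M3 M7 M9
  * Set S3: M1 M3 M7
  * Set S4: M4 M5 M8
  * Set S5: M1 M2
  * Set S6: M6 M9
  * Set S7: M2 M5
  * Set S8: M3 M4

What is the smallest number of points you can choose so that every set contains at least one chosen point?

Take H = {M1, M4, M5, M9}. Each listed set contains at least one of these, so H is a hitting set of size 4.
No choice of 3 points meets every set, so 4 is the minimum.

4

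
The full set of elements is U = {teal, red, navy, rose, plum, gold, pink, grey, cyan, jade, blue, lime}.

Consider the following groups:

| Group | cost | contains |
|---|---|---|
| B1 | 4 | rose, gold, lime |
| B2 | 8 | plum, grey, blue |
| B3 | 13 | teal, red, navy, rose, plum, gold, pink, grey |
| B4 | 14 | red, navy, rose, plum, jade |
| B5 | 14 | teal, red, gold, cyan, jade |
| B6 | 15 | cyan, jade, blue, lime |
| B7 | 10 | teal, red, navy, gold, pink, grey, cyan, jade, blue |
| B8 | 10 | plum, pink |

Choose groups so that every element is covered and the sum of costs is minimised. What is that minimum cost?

B1, B2, B7 together cover every element (B1 ∪ B2 ∪ B7 = {teal, red, navy, rose, plum, gold, pink, grey, cyan, jade, blue, lime}); total cost 4 + 8 + 10 = 22.
No covering selection has total cost below 22.

22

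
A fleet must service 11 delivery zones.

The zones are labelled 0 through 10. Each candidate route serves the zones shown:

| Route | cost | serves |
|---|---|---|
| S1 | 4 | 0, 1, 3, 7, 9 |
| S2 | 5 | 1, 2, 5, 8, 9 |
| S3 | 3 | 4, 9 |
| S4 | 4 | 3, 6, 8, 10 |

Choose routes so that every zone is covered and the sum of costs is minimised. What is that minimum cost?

S1, S2, S3, S4 together cover every zone (S1 ∪ S2 ∪ S3 ∪ S4 = {0, 1, 2, 3, 4, 5, 6, 7, 8, 9, 10}); total cost 4 + 5 + 3 + 4 = 16.
No covering selection has total cost below 16.

16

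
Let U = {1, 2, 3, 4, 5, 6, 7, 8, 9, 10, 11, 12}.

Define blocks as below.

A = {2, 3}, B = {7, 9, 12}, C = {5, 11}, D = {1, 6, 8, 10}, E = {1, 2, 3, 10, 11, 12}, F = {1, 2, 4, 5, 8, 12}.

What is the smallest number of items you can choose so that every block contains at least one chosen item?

4

H = {1, 2, 7, 11} meets every block (each contains at least one member of H), and |H| = 4.
The blocks A, B, C, D are pairwise disjoint, so any hitting set needs a separate item for each — at least 4. Hence 4 is optimal.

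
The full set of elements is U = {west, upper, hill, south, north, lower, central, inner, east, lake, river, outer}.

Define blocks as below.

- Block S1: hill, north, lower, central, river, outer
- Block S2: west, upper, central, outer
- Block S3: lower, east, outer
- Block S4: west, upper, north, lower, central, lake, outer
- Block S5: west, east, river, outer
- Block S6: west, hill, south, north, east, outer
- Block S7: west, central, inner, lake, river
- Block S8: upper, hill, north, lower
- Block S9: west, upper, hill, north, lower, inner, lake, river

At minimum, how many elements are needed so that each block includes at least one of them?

2

H = {west, lower} meets every block (each contains at least one member of H), and |H| = 2.
The blocks S7, S8 are pairwise disjoint, so any hitting set needs a separate element for each — at least 2. Hence 2 is optimal.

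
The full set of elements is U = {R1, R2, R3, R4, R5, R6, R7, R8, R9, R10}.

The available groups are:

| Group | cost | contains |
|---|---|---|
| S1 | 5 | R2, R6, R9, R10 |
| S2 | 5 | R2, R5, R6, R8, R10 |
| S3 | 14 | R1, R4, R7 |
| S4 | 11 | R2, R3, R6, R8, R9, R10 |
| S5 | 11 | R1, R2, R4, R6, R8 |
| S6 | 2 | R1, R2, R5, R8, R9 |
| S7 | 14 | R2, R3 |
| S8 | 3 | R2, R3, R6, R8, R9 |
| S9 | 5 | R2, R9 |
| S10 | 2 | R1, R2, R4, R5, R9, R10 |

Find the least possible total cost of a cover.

S3, S8, S10 together cover every element (S3 ∪ S8 ∪ S10 = {R1, R2, R3, R4, R5, R6, R7, R8, R9, R10}); total cost 14 + 3 + 2 = 19.
No covering selection has total cost below 19.

19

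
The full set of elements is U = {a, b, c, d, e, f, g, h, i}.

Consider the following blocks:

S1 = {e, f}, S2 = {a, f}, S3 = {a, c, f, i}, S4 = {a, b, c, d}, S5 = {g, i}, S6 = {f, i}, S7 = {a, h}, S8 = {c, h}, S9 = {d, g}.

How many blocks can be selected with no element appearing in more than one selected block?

3

S6, S7, S9 are pairwise disjoint (S6={f,i}; S7={a,h}; S9={d,g}).
Every remaining block overlaps one of these, and no 4 of the listed blocks are pairwise disjoint, so 3 is the maximum.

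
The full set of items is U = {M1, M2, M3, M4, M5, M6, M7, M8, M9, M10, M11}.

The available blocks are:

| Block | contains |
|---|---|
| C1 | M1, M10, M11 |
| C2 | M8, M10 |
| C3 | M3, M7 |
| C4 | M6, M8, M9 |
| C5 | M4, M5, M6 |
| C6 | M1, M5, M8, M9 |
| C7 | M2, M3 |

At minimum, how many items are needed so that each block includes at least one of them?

H = {M3, M5, M6, M10} meets every block (each contains at least one member of H), and |H| = 4.
No choice of 3 items meets every block, so 4 is the minimum.

4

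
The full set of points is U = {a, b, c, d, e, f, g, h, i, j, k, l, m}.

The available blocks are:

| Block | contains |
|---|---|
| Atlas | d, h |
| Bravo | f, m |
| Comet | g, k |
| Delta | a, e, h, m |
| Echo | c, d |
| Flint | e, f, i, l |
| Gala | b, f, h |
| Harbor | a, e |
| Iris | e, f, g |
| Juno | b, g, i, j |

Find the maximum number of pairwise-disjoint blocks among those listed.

4

Comet, Echo, Gala, Harbor are pairwise disjoint (Comet={g,k}; Echo={c,d}; Gala={b,f,h}; Harbor={a,e}).
Every remaining block overlaps one of these, and no 5 of the listed blocks are pairwise disjoint, so 4 is the maximum.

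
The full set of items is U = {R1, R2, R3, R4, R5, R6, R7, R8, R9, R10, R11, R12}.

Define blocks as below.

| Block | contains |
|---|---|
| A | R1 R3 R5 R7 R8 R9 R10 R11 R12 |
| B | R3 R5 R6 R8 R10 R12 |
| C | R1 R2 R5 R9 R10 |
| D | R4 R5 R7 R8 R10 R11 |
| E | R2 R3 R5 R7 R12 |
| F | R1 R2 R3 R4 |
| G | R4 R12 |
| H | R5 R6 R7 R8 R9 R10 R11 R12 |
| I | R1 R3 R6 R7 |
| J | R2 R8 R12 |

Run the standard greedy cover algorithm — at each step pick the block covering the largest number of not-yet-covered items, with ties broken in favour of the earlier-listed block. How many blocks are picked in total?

Greedy: pick A (covers 9 new) → pick F (covers 2 new) → pick B (covers 1 new). Total picks: 3.
(The true minimum cover uses only 2 blocks, so greedy is not optimal here.)

3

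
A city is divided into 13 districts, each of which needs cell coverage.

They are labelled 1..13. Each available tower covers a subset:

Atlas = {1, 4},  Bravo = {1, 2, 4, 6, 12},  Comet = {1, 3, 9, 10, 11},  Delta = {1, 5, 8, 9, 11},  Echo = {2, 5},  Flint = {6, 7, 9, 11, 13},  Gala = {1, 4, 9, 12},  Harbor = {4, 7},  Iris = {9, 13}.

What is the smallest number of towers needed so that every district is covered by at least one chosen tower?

4

Bravo and Comet and Delta and Flint together: Bravo ∪ Comet ∪ Delta ∪ Flint = {1, 2, 3, 4, 5, 6, 7, 8, 9, 10, 11, 12, 13} — every district is covered.
No 3 of the 9 towers cover everything (all 84 combinations miss at least one district), so 4 is optimal.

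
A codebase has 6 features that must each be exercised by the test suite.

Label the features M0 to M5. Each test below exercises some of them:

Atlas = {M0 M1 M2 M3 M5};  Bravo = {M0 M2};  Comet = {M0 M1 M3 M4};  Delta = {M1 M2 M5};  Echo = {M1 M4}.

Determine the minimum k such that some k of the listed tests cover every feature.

2

Atlas and Echo together: Atlas ∪ Echo = {M0, M1, M2, M3, M4, M5} — every feature is covered.
No single test has all 6 features (the largest, Atlas, has 5), so 2 is optimal.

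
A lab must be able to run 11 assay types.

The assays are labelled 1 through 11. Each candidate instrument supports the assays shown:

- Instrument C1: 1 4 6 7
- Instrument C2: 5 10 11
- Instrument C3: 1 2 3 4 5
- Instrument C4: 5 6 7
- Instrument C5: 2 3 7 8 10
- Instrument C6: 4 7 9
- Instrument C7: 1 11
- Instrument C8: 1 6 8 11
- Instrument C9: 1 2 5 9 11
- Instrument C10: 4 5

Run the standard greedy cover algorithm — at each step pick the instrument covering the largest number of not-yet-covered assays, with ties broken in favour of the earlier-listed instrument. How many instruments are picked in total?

Greedy: pick C3 (covers 5 new) → pick C5 (covers 3 new) → pick C8 (covers 2 new) → pick C6 (covers 1 new). Total picks: 4.
(The true minimum cover uses only 3 instruments, so greedy is not optimal here.)

4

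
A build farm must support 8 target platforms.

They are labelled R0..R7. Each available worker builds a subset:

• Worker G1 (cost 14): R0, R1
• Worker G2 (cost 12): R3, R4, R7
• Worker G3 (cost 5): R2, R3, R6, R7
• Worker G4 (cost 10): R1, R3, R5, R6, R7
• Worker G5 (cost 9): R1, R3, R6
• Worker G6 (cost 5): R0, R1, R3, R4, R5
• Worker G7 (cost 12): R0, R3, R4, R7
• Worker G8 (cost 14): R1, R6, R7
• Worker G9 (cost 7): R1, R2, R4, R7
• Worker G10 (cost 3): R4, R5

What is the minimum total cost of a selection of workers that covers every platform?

G3, G6 together cover every platform (G3 ∪ G6 = {R0, R1, R2, R3, R4, R5, R6, R7}); total cost 5 + 5 = 10.
No covering selection has total cost below 10.

10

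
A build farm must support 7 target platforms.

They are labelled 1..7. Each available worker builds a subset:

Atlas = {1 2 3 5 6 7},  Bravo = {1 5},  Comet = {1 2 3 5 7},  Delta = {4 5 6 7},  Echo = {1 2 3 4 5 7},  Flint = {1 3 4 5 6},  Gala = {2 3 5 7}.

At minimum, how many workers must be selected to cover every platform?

2

Flint and Gala together: Flint ∪ Gala = {1, 2, 3, 4, 5, 6, 7} — every platform is covered.
No single worker has all 7 platforms (the largest, Atlas, has 6), so 2 is optimal.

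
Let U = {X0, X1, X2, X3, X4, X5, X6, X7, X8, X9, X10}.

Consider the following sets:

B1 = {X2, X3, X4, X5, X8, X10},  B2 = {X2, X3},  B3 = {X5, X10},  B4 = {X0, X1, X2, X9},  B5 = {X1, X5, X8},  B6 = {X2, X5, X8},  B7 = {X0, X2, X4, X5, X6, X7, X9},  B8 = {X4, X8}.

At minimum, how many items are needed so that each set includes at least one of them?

3

The 3 items {X2, X8, X10} hit every set.
The sets B3, B4, B8 are pairwise disjoint, so any hitting set needs a separate item for each — at least 3. Hence 3 is optimal.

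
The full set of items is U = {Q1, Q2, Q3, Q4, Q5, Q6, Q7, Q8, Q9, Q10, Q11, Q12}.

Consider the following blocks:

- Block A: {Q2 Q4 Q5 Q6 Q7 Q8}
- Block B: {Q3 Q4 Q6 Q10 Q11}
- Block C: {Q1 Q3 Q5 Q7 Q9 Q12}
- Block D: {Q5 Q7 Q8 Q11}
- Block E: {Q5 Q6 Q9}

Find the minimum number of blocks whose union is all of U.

3

A and B and C together: A ∪ B ∪ C = {Q1, Q2, Q3, Q4, Q5, Q6, Q7, Q8, Q9, Q10, Q11, Q12} — every item is covered.
Only C contains Q1, so C is forced; the remaining 6 items need at least 2 more blocks (each remaining block adds at most 4) — so at least 3 blocks are needed, and 3 is optimal.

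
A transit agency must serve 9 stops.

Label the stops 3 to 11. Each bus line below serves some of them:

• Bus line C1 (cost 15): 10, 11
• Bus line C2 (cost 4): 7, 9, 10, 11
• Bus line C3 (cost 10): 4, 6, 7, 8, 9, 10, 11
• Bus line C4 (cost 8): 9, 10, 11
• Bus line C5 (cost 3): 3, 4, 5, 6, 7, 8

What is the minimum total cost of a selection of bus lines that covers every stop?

7

C2, C5 together cover every stop (C2 ∪ C5 = {3, 4, 5, 6, 7, 8, 9, 10, 11}); total cost 4 + 3 = 7.
No covering selection has total cost below 7.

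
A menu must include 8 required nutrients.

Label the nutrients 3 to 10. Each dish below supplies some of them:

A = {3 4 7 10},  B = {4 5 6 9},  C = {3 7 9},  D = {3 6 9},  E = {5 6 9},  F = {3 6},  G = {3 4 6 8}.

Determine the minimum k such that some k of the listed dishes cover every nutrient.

A and E and G together: A ∪ E ∪ G = {3, 4, 5, 6, 7, 8, 9, 10} — every nutrient is covered.
Only G contains 8, so G is forced; the remaining 4 nutrients need at least 2 more dishes (each remaining dish adds at most 2) — so at least 3 dishes are needed, and 3 is optimal.

3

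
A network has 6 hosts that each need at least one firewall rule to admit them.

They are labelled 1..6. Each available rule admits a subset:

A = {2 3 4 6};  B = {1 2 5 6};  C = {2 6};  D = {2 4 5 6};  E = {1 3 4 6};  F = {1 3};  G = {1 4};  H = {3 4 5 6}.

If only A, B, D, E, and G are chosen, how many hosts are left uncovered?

0

Union of A, B, D, E, G = {1, 2, 3, 4, 5, 6} — that's every host, so 0 are uncovered.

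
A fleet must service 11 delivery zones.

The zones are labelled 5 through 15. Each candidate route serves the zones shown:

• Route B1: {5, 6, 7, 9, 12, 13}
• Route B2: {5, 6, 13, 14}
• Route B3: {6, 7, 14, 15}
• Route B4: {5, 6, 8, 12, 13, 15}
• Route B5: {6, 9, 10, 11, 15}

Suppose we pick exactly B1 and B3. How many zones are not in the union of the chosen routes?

3

Union of B1, B3 = {5, 6, 7, 9, 12, 13, 14, 15}.
Not covered: 8, 10, 11 — 3 zones.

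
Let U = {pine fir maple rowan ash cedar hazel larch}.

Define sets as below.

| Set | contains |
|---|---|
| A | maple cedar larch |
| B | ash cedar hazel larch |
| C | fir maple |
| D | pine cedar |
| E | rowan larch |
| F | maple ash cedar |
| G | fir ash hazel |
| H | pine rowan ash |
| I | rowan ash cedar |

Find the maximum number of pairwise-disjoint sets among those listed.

3

C, D, E are pairwise disjoint (C={fir,maple}; D={pine,cedar}; E={rowan,larch}).
Every remaining set overlaps one of these, and no 4 of the listed sets are pairwise disjoint, so 3 is the maximum.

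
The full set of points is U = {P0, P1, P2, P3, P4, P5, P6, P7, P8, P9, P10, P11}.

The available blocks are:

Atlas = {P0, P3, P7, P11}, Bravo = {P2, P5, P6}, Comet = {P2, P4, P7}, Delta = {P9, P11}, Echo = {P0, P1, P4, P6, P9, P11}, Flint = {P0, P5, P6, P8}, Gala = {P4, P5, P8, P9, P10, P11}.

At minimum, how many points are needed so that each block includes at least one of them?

3

Take H = {P2, P5, P11}. Each listed block contains at least one of these, so H is a hitting set of size 3.
The blocks Comet, Delta, Flint are pairwise disjoint, so any hitting set needs a separate point for each — at least 3. Hence 3 is optimal.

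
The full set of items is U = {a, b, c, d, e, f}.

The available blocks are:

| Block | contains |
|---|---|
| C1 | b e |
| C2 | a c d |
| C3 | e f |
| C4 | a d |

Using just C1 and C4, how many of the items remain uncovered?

2

Union of C1, C4 = {a, b, d, e}.
Not covered: c, f — 2 items.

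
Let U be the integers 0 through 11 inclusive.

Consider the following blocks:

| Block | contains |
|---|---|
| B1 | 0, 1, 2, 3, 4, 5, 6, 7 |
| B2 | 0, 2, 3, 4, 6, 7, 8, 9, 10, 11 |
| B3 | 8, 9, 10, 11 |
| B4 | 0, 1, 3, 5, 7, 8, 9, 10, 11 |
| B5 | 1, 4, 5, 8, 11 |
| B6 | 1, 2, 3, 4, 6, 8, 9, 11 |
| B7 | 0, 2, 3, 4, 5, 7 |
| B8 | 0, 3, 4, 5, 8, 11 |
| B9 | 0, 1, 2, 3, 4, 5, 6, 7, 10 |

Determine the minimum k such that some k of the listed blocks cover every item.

B3 and B9 cover everything between them: the union {0, 1, 2, 3, 4, 5, 6, 7, 8, 9, 10, 11} is all of U.
No single block has all 12 items (the largest, B2, has 10), so 2 is optimal.

2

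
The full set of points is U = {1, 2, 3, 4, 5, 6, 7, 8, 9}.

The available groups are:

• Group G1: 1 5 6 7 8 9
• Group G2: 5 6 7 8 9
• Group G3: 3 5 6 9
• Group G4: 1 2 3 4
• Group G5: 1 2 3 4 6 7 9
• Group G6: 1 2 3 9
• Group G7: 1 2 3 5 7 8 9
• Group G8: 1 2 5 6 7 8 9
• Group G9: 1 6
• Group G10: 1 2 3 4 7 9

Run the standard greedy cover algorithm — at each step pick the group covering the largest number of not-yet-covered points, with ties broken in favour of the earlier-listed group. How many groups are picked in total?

2

Greedy: pick G5 (covers 7 new) → pick G1 (covers 2 new). Total picks: 2.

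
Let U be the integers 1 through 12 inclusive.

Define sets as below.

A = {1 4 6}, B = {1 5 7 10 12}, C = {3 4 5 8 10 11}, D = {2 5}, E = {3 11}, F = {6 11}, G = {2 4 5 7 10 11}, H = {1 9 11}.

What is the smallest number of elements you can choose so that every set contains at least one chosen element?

The 3 elements {5, 6, 11} hit every set.
The sets A, D, E are pairwise disjoint, so any hitting set needs a separate element for each — at least 3. Hence 3 is optimal.

3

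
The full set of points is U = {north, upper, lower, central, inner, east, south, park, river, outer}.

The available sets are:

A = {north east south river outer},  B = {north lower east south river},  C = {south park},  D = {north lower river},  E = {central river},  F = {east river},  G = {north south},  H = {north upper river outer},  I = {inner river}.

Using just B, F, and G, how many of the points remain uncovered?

5

Union of B, F, G = {north, lower, east, south, river}.
Not covered: upper, central, inner, park, outer — 5 points.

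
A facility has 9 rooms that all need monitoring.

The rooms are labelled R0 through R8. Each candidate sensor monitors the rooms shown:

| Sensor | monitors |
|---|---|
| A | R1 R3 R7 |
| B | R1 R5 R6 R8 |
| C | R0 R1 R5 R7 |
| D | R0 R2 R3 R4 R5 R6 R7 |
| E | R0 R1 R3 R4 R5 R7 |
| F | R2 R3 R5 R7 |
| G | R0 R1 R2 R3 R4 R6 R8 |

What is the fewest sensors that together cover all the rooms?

Take {C, G}. Their union is {R0, R1, R2, R3, R4, R5, R6, R7, R8}, which is all 9 rooms.
No single sensor has all 9 rooms (the largest, D, has 7), so 2 is optimal.

2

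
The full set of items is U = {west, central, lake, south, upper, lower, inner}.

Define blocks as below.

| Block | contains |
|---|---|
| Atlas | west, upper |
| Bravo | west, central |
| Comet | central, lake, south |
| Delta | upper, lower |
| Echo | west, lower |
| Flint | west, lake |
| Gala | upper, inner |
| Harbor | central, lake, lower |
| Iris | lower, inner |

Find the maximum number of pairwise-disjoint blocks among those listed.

3

Atlas, Comet, Iris are pairwise disjoint (Atlas={west,upper}; Comet={central,lake,south}; Iris={lower,inner}).
Every remaining block overlaps one of these, and no 4 of the listed blocks are pairwise disjoint, so 3 is the maximum.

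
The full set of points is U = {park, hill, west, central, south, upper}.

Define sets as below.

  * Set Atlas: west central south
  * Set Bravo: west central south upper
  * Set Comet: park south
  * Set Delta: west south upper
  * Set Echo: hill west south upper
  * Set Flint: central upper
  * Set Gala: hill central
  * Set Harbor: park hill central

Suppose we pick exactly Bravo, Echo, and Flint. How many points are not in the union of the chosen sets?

1

Union of Bravo, Echo, Flint = {hill, west, central, south, upper}.
Not covered: park — 1 point.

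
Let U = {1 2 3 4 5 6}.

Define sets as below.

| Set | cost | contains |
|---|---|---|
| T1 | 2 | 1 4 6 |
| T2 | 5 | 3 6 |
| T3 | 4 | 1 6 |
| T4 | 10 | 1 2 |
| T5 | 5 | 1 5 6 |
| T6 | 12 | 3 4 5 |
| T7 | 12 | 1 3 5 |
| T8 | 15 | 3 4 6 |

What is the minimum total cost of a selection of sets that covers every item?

T1, T2, T4, T5 together cover every item (T1 ∪ T2 ∪ T4 ∪ T5 = {1, 2, 3, 4, 5, 6}); total cost 2 + 5 + 10 + 5 = 22.
No covering selection has total cost below 22.

22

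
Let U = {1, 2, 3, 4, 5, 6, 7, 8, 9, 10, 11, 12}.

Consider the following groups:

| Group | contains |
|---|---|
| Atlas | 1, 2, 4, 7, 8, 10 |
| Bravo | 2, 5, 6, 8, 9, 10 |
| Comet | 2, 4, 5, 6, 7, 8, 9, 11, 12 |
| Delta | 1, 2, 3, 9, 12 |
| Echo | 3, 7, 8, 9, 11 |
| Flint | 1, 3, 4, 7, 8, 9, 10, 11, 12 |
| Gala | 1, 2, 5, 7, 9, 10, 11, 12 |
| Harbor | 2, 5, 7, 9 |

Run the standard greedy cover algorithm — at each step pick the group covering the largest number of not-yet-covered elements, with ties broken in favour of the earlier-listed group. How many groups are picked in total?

2

Greedy: pick Comet (covers 9 new) → pick Flint (covers 3 new). Total picks: 2.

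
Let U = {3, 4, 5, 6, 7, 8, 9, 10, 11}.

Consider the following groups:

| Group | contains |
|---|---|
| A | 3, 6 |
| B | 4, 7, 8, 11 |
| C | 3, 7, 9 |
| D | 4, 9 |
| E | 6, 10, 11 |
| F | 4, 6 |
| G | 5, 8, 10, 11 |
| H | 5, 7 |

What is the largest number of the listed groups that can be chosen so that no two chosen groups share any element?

3

A, D, G are pairwise disjoint (A={3,6}; D={4,9}; G={5,8,10,11}).
Every remaining group overlaps one of these, and no 4 of the listed groups are pairwise disjoint, so 3 is the maximum.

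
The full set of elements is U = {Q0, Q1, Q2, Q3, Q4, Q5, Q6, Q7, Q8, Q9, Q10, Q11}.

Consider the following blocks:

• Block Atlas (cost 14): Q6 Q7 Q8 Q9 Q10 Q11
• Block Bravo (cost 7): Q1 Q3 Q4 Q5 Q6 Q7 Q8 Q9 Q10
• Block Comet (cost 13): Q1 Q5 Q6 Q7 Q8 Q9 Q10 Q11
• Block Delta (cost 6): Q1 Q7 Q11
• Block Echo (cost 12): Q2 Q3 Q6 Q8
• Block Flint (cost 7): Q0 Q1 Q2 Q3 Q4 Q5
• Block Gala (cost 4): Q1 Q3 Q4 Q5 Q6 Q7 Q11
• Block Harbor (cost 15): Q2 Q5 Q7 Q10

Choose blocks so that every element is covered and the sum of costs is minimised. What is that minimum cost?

18

Bravo, Flint, Gala together cover every element (Bravo ∪ Flint ∪ Gala = {Q0, Q1, Q2, Q3, Q4, Q5, Q6, Q7, Q8, Q9, Q10, Q11}); total cost 7 + 7 + 4 = 18.
No covering selection has total cost below 18.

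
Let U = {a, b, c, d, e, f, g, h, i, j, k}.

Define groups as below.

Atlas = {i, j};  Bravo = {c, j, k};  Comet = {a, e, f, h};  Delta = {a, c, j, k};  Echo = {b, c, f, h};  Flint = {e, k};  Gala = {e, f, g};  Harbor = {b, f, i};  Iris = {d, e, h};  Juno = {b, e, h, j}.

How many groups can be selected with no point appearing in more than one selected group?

Delta, Harbor, Iris are pairwise disjoint (Delta={a,c,j,k}; Harbor={b,f,i}; Iris={d,e,h}).
Every remaining group overlaps one of these, and no 4 of the listed groups are pairwise disjoint, so 3 is the maximum.

3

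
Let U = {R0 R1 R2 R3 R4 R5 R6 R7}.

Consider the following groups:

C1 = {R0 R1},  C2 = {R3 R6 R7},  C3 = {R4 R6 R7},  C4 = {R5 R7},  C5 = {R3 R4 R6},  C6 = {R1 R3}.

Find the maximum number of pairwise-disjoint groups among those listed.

3

C1, C4, C5 are pairwise disjoint (C1={R0,R1}; C4={R5,R7}; C5={R3,R4,R6}).
Every remaining group overlaps one of these, and no 4 of the listed groups are pairwise disjoint, so 3 is the maximum.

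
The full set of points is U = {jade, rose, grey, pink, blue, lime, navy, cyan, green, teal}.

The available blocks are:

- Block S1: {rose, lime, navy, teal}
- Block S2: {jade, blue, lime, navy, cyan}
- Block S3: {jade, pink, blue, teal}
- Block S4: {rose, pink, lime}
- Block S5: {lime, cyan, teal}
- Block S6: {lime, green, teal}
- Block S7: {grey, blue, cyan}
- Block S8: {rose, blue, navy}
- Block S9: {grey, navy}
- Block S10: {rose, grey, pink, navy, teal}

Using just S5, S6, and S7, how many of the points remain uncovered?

4

Union of S5, S6, S7 = {grey, blue, lime, cyan, green, teal}.
Not covered: jade, rose, pink, navy — 4 points.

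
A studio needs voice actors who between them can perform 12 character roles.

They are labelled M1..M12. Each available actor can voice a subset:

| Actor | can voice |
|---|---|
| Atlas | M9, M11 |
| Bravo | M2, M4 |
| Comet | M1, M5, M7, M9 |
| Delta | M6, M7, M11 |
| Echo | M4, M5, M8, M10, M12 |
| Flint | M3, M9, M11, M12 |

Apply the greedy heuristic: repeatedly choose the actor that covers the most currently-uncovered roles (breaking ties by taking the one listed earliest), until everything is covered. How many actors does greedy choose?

5

Greedy: pick Echo (covers 5 new) → pick Comet (covers 3 new) → pick Delta (covers 2 new) → pick Bravo (covers 1 new) → pick Flint (covers 1 new). Total picks: 5.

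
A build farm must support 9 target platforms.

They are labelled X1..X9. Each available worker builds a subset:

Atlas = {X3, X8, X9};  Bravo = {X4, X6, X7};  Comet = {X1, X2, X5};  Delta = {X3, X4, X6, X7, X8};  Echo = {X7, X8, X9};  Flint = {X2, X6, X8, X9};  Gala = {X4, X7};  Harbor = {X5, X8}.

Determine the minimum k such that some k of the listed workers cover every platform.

Take {Comet, Delta, Echo}. Their union is {X1, X2, X3, X4, X5, X6, X7, X8, X9}, which is all 9 platforms.
Only Comet contains X1, so Comet is forced; the remaining 6 platforms need at least 2 more workers (each remaining worker adds at most 5) — so at least 3 workers are needed, and 3 is optimal.

3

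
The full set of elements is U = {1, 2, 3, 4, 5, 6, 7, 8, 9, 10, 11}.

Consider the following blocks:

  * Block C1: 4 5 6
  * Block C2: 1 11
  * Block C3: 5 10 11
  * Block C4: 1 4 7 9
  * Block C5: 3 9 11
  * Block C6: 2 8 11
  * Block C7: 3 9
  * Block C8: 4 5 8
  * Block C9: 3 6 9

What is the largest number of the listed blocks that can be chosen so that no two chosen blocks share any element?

3

C1, C2, C7 are pairwise disjoint (C1={4,5,6}; C2={1,11}; C7={3,9}).
Every remaining block overlaps one of these, and no 4 of the listed blocks are pairwise disjoint, so 3 is the maximum.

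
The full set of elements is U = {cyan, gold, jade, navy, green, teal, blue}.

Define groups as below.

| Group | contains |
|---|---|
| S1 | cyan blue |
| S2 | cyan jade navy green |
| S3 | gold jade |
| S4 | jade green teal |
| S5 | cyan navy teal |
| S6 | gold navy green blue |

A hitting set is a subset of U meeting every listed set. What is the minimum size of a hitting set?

3

The 3 elements {cyan, gold, teal} hit every group.
No choice of 2 elements meets every group, so 3 is the minimum.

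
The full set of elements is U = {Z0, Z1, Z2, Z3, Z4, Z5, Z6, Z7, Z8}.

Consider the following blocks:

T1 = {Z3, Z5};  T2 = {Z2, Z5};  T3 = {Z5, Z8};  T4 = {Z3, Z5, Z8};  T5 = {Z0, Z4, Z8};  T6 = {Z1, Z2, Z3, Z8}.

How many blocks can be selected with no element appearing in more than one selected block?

2

T2, T5 are pairwise disjoint (T2={Z2,Z5}; T5={Z0,Z4,Z8}).
Every remaining block overlaps one of these, and no 3 of the listed blocks are pairwise disjoint, so 2 is the maximum.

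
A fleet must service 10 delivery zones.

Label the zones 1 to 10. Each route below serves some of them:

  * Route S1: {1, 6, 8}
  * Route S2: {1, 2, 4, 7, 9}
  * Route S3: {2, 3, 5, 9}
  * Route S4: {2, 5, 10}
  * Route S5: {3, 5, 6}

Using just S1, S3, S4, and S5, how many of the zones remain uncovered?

2

Union of S1, S3, S4, S5 = {1, 2, 3, 5, 6, 8, 9, 10}.
Not covered: 4, 7 — 2 zones.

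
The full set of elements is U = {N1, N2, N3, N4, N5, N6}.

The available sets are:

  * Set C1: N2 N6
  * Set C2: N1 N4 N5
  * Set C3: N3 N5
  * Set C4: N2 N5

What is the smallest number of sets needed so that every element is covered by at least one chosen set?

3

C1 and C2 and C3 together: C1 ∪ C2 ∪ C3 = {N1, N2, N3, N4, N5, N6} — every element is covered.
Only C2 contains N1, so C2 is forced; the remaining 3 elements need at least 2 more sets (each remaining set adds at most 2) — so at least 3 sets are needed, and 3 is optimal.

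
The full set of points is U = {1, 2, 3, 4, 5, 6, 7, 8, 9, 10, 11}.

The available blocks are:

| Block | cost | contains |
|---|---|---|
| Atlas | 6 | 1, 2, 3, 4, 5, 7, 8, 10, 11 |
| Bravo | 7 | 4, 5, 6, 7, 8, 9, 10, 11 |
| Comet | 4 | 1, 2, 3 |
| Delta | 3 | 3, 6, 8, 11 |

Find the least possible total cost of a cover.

Bravo, Comet together cover every point (Bravo ∪ Comet = {1, 2, 3, 4, 5, 6, 7, 8, 9, 10, 11}); total cost 7 + 4 = 11.
The greedy pick Atlas, Delta, Bravo costs 16; no covering selection beats 11.

11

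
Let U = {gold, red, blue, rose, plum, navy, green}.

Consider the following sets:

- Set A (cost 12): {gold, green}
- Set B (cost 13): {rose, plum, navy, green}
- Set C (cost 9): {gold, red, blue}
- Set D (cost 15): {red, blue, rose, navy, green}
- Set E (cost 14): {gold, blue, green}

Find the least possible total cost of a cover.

B, C together cover every element (B ∪ C = {gold, red, blue, rose, plum, navy, green}); total cost 13 + 9 = 22.
No covering selection has total cost below 22.

22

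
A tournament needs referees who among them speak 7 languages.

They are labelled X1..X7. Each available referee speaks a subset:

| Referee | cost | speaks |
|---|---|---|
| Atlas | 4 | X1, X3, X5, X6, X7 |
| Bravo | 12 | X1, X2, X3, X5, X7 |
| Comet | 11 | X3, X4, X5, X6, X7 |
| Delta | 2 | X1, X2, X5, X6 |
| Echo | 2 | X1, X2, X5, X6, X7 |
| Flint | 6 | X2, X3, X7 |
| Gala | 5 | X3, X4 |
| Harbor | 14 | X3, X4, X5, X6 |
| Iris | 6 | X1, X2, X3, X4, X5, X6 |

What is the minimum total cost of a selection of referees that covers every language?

Echo, Gala together cover every language (Echo ∪ Gala = {X1, X2, X3, X4, X5, X6, X7}); total cost 2 + 5 = 7.
No covering selection has total cost below 7.

7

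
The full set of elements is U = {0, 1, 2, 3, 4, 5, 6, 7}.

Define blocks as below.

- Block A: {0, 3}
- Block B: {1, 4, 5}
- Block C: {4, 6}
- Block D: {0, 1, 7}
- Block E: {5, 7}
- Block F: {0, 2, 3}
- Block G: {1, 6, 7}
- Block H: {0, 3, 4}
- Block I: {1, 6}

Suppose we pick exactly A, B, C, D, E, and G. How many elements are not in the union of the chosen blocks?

1

Union of A, B, C, D, E, G = {0, 1, 3, 4, 5, 6, 7}.
Not covered: 2 — 1 element.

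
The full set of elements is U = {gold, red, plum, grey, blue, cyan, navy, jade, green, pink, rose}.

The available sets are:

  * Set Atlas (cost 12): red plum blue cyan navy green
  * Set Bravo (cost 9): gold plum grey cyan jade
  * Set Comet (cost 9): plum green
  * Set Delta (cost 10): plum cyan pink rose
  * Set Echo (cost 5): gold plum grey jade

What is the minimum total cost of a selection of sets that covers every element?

27

Atlas, Delta, Echo together cover every element (Atlas ∪ Delta ∪ Echo = {gold, red, plum, grey, blue, cyan, navy, jade, green, pink, rose}); total cost 12 + 10 + 5 = 27.
No covering selection has total cost below 27.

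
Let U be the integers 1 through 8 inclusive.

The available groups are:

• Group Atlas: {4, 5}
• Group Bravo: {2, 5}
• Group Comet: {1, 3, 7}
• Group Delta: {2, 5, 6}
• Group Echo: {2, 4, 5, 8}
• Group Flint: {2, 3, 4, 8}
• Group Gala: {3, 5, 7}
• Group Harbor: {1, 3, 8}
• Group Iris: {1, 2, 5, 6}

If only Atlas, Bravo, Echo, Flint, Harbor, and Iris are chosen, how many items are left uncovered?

1

Union of Atlas, Bravo, Echo, Flint, Harbor, Iris = {1, 2, 3, 4, 5, 6, 8}.
Not covered: 7 — 1 item.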